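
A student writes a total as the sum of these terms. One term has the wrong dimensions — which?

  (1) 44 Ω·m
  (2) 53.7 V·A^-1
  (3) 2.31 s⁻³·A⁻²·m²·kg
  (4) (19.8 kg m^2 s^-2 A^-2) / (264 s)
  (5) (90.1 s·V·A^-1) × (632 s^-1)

(1)

In SI base units:
  (1) Ω·m = V·A⁻¹·m = kg·m³·s⁻³·A⁻²
  (2) V·A⁻¹ = J·C⁻¹·A⁻¹ = kg·m²·s⁻³·A⁻²
  (3) kg·m²·s⁻³·A⁻²
  (4) [kg·m²·s⁻²·A⁻²] / [s] = kg·m²·s⁻³·A⁻²
  (5) [kg·m²·s⁻²·A⁻²] · [s⁻¹] = kg·m²·s⁻³·A⁻²
All reduce to kg·m²·s⁻³·A⁻² except (1), which is kg·m³·s⁻³·A⁻².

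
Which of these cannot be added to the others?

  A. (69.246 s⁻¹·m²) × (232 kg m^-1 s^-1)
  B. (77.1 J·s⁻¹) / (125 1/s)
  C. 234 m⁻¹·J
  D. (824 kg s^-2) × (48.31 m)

B.

Work out the base dimensions of each:
  A. [m²·s⁻¹] · [kg·m⁻¹·s⁻¹] = kg·m·s⁻²
  B. [kg·m²·s⁻³] / [s⁻¹] = kg·m²·s⁻²
  C. J·m⁻¹ = N·m·m⁻¹ = kg·m·s⁻²
  D. [kg·s⁻²] · [m] = kg·m·s⁻²
All reduce to kg·m·s⁻² except B., which is kg·m²·s⁻².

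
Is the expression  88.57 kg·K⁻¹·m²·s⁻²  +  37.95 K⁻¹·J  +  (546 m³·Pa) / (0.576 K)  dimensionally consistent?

In SI base units:
  88.57 kg·K⁻¹·m²·s⁻²:  kg·m²·s⁻²·K⁻¹
  37.95 K⁻¹·J:  J·K⁻¹ = N·m·K⁻¹ = kg·m²·s⁻²·K⁻¹
  (546 m³·Pa) / (0.576 K):  [kg·m²·s⁻²] / [K] = kg·m²·s⁻²·K⁻¹
Every term reduces to kg·m²·s⁻²·K⁻¹.

Yes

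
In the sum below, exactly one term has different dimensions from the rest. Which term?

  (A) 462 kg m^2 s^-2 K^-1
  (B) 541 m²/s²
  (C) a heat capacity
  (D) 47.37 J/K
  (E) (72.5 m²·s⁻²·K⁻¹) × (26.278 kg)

(B)

Dimensions:
  (A) kg·m²·s⁻²·K⁻¹
  (B) m²·s⁻²
  (C) [heat capacity] = kg·m²·s⁻²·K⁻¹
  (D) J·K⁻¹ = N·m·K⁻¹ = kg·m²·s⁻²·K⁻¹
  (E) [m²·s⁻²·K⁻¹] · [kg] = kg·m²·s⁻²·K⁻¹
All reduce to kg·m²·s⁻²·K⁻¹ except (B), which is m²·s⁻².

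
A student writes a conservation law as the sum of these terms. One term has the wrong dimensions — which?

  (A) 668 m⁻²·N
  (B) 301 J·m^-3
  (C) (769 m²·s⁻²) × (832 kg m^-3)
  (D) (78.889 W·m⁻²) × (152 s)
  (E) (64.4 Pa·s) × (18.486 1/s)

(D)

Dimensions:
  (A) N·m⁻² = kg·m·s⁻²·m⁻² = kg·m⁻¹·s⁻²
  (B) J·m⁻³ = N·m·m⁻³ = kg·m⁻¹·s⁻²
  (C) [m²·s⁻²] · [kg·m⁻³] = kg·m⁻¹·s⁻²
  (D) [kg·s⁻³] · [s] = kg·s⁻²
  (E) [kg·m⁻¹·s⁻¹] · [s⁻¹] = kg·m⁻¹·s⁻²
All reduce to kg·m⁻¹·s⁻² except (D), which is kg·s⁻².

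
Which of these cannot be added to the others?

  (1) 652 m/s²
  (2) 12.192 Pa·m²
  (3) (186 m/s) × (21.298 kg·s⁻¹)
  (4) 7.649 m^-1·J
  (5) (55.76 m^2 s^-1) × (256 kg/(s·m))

Expand each in SI base units:
  (1) m·s⁻²
  (2) Pa·m² = N·m⁻²·m² = kg·m·s⁻²
  (3) [m·s⁻¹] · [kg·s⁻¹] = kg·m·s⁻²
  (4) J·m⁻¹ = N·m·m⁻¹ = kg·m·s⁻²
  (5) [m²·s⁻¹] · [kg·m⁻¹·s⁻¹] = kg·m·s⁻²
All reduce to kg·m·s⁻² except (1), which is m·s⁻².

(1)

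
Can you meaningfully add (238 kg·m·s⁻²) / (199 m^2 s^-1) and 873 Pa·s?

Yes

Work out the base dimensions of each:
  (238 kg·m·s⁻²) / (199 m^2 s^-1):  [kg·m·s⁻²] / [m²·s⁻¹] = kg·m⁻¹·s⁻¹
  873 Pa·s:  Pa·s = N·m⁻²·s = kg·m⁻¹·s⁻¹
Both are kg·m⁻¹·s⁻¹, so they have the same dimensions and can be added.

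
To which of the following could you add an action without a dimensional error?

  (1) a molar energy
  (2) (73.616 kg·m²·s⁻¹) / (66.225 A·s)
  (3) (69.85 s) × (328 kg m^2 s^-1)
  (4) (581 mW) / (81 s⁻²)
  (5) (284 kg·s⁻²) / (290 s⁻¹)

(4)

Reference: [action] = kg·m²·s⁻¹.
Each option:
  (1) [molar energy] = kg·m²·s⁻²·mol⁻¹
  (2) [kg·m²·s⁻¹] / [s·A] = kg·m²·s⁻²·A⁻¹
  (3) [s] · [kg·m²·s⁻¹] = kg·m²
  (4) [kg·m²·s⁻³] / [s⁻²] = kg·m²·s⁻¹  ← same
  (5) [kg·s⁻²] / [s⁻¹] = kg·s⁻¹
Only (4) matches kg·m²·s⁻¹.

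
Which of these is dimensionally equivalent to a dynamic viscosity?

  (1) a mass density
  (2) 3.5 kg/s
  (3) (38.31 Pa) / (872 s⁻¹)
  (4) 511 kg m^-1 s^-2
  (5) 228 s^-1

Reference: [dynamic viscosity] = kg·m⁻¹·s⁻¹.
Each option:
  (1) [mass density] = kg·m⁻³
  (2) kg·s⁻¹
  (3) [kg·m⁻¹·s⁻²] / [s⁻¹] = kg·m⁻¹·s⁻¹  ← same
  (4) kg·m⁻¹·s⁻²
  (5) s⁻¹
Only (3) matches kg·m⁻¹·s⁻¹.

(3)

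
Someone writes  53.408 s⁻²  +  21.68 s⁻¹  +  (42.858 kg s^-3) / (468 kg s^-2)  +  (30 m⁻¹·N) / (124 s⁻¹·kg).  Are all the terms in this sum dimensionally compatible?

No

Work out the base dimensions of each:
  53.408 s⁻²:  s⁻²
  21.68 s⁻¹:  s⁻¹
  (42.858 kg s^-3) / (468 kg s^-2):  [kg·s⁻³] / [kg·s⁻²] = s⁻¹
  (30 m⁻¹·N) / (124 s⁻¹·kg):  [kg·s⁻²] / [kg·s⁻¹] = s⁻¹
The terms do not share a single dimension (s⁻² vs s⁻¹).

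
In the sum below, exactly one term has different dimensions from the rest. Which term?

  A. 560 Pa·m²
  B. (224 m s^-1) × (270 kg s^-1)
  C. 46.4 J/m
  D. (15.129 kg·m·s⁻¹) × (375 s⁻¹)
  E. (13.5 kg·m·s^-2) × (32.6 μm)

E.

Work out the base dimensions of each:
  A. Pa·m² = N·m⁻²·m² = kg·m·s⁻²
  B. [m·s⁻¹] · [kg·s⁻¹] = kg·m·s⁻²
  C. J·m⁻¹ = N·m·m⁻¹ = kg·m·s⁻²
  D. [kg·m·s⁻¹] · [s⁻¹] = kg·m·s⁻²
  E. [kg·m·s⁻²] · [m] = kg·m²·s⁻²
All reduce to kg·m·s⁻² except E., which is kg·m²·s⁻².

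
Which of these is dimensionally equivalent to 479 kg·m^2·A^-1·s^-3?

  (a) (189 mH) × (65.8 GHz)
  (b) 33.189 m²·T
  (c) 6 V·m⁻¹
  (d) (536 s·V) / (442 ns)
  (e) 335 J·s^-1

Reference: kg·m²·s⁻³·A⁻¹.
Each option:
  (a) [kg·m²·s⁻²·A⁻²] · [s⁻¹] = kg·m²·s⁻³·A⁻²
  (b) T·m² = Wb·m⁻²·m² = kg·m²·s⁻²·A⁻¹
  (c) V·m⁻¹ = J·C⁻¹·m⁻¹ = kg·m·s⁻³·A⁻¹
  (d) [kg·m²·s⁻²·A⁻¹] / [s] = kg·m²·s⁻³·A⁻¹  ← same
  (e) J·s⁻¹ = N·m·s⁻¹ = kg·m²·s⁻³
Only (d) matches kg·m²·s⁻³·A⁻¹.

(d)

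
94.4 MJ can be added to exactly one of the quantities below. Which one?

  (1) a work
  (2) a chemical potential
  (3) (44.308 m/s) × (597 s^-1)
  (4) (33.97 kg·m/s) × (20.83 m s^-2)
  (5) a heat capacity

(1)

Reference: J = N·m = kg·m²·s⁻².
Each option:
  (1) [work] = kg·m²·s⁻²  ← same
  (2) [chemical potential] = kg·m²·s⁻²·mol⁻¹
  (3) [m·s⁻¹] · [s⁻¹] = m·s⁻²
  (4) [kg·m·s⁻¹] · [m·s⁻²] = kg·m²·s⁻³
  (5) [heat capacity] = kg·m²·s⁻²·K⁻¹
Only (1) matches kg·m²·s⁻².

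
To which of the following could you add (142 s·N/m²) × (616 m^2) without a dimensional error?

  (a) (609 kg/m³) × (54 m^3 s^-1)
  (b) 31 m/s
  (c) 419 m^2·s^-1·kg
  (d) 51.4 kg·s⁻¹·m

Reference: [kg·m⁻¹·s⁻¹] · [m²] = kg·m·s⁻¹.
Each option:
  (a) [kg·m⁻³] · [m³·s⁻¹] = kg·s⁻¹
  (b) m·s⁻¹
  (c) kg·m²·s⁻¹
  (d) kg·m·s⁻¹  ← same
Only (d) matches kg·m·s⁻¹.

(d)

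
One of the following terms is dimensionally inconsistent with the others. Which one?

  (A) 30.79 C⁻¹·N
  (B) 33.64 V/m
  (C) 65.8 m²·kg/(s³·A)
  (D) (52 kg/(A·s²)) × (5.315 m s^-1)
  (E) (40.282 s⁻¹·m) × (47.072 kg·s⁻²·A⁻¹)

(C)

In SI base units:
  (A) N·C⁻¹ = kg·m·s⁻²·(s·A)⁻¹ = kg·m·s⁻³·A⁻¹
  (B) V·m⁻¹ = J·C⁻¹·m⁻¹ = kg·m·s⁻³·A⁻¹
  (C) kg·m²·s⁻³·A⁻¹
  (D) [kg·s⁻²·A⁻¹] · [m·s⁻¹] = kg·m·s⁻³·A⁻¹
  (E) [m·s⁻¹] · [kg·s⁻²·A⁻¹] = kg·m·s⁻³·A⁻¹
All reduce to kg·m·s⁻³·A⁻¹ except (C), which is kg·m²·s⁻³·A⁻¹.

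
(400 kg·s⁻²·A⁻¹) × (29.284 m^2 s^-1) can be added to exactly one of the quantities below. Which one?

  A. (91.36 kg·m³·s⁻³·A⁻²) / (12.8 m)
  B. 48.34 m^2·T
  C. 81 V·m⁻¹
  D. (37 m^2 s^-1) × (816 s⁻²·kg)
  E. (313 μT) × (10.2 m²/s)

Reference: [kg·s⁻²·A⁻¹] · [m²·s⁻¹] = kg·m²·s⁻³·A⁻¹.
Each option:
  A. [kg·m³·s⁻³·A⁻²] / [m] = kg·m²·s⁻³·A⁻²
  B. T·m² = Wb·m⁻²·m² = kg·m²·s⁻²·A⁻¹
  C. V·m⁻¹ = J·C⁻¹·m⁻¹ = kg·m·s⁻³·A⁻¹
  D. [m²·s⁻¹] · [kg·s⁻²] = kg·m²·s⁻³
  E. [kg·s⁻²·A⁻¹] · [m²·s⁻¹] = kg·m²·s⁻³·A⁻¹  ← same
Only E. matches kg·m²·s⁻³·A⁻¹.

E.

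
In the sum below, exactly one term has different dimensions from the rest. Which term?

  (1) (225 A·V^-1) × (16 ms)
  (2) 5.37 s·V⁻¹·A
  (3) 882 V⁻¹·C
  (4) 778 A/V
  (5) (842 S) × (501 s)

(4)

In SI base units:
  (1) [kg⁻¹·m⁻²·s³·A²] · [s] = kg⁻¹·m⁻²·s⁴·A²
  (2) A·s·V⁻¹ = A·s·(J·C⁻¹)⁻¹ = kg⁻¹·m⁻²·s⁴·A²
  (3) C·V⁻¹ = s·A·(J·C⁻¹)⁻¹ = kg⁻¹·m⁻²·s⁴·A²
  (4) A·V⁻¹ = A·(J·C⁻¹)⁻¹ = kg⁻¹·m⁻²·s³·A²
  (5) [kg⁻¹·m⁻²·s³·A²] · [s] = kg⁻¹·m⁻²·s⁴·A²
All reduce to kg⁻¹·m⁻²·s⁴·A² except (4), which is kg⁻¹·m⁻²·s³·A².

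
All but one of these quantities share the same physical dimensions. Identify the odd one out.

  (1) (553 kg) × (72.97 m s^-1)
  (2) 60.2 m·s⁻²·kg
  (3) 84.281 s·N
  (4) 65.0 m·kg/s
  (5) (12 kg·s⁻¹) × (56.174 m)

In SI base units:
  (1) [kg] · [m·s⁻¹] = kg·m·s⁻¹
  (2) kg·m·s⁻²
  (3) N·s = kg·m·s⁻²·s = kg·m·s⁻¹
  (4) kg·m·s⁻¹
  (5) [kg·s⁻¹] · [m] = kg·m·s⁻¹
All reduce to kg·m·s⁻¹ except (2), which is kg·m·s⁻².

(2)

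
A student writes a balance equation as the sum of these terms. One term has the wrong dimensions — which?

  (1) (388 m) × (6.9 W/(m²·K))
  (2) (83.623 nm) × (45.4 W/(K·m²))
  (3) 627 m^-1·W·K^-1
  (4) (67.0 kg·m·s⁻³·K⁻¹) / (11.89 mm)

Reduce each to base SI dimensions:
  (1) [m] · [kg·s⁻³·K⁻¹] = kg·m·s⁻³·K⁻¹
  (2) [m] · [kg·s⁻³·K⁻¹] = kg·m·s⁻³·K⁻¹
  (3) W·m⁻¹·K⁻¹ = J·s⁻¹·m⁻¹·K⁻¹ = kg·m·s⁻³·K⁻¹
  (4) [kg·m·s⁻³·K⁻¹] / [m] = kg·s⁻³·K⁻¹
All reduce to kg·m·s⁻³·K⁻¹ except (4), which is kg·s⁻³·K⁻¹.

(4)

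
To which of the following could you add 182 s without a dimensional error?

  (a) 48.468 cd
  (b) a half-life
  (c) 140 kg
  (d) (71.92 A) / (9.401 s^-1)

Reference: s.
Each option:
  (a) cd
  (b) [half-life] = s  ← same
  (c) kg
  (d) [A] / [s⁻¹] = s·A
Only (b) matches s.

(b)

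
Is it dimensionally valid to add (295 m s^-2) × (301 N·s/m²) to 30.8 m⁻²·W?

Yes

Reduce each to base SI dimensions:
  (295 m s^-2) × (301 N·s/m²):  [m·s⁻²] · [kg·m⁻¹·s⁻¹] = kg·s⁻³
  30.8 m⁻²·W:  W·m⁻² = J·s⁻¹·m⁻² = kg·s⁻³
Both are kg·s⁻³, so they have the same dimensions and can be added.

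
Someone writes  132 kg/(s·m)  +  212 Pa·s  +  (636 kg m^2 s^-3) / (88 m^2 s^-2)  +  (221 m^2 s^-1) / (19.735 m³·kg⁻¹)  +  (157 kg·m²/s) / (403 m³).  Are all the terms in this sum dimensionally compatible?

Work out the base dimensions of each:
  132 kg/(s·m):  kg·m⁻¹·s⁻¹
  212 Pa·s:  Pa·s = N·m⁻²·s = kg·m⁻¹·s⁻¹
  (636 kg m^2 s^-3) / (88 m^2 s^-2):  [kg·m²·s⁻³] / [m²·s⁻²] = kg·s⁻¹
  (221 m^2 s^-1) / (19.735 m³·kg⁻¹):  [m²·s⁻¹] / [kg⁻¹·m³] = kg·m⁻¹·s⁻¹
  (157 kg·m²/s) / (403 m³):  [kg·m²·s⁻¹] / [m³] = kg·m⁻¹·s⁻¹
The terms do not share a single dimension (kg·m⁻¹·s⁻¹ vs kg·s⁻¹).

No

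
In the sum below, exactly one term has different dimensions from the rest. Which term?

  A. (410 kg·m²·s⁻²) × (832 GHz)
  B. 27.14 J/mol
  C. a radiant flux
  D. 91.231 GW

B.

Dimensions:
  A. [kg·m²·s⁻²] · [s⁻¹] = kg·m²·s⁻³
  B. J·mol⁻¹ = N·m·mol⁻¹ = kg·m²·s⁻²·mol⁻¹
  C. [radiant flux] = kg·m²·s⁻³
  D. W = J·s⁻¹ = kg·m²·s⁻³
All reduce to kg·m²·s⁻³ except B., which is kg·m²·s⁻²·mol⁻¹.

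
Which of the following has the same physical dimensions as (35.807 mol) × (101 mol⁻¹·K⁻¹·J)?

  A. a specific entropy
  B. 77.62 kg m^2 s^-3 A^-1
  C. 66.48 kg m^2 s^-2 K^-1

C.

Reference: [mol] · [kg·m²·s⁻²·K⁻¹·mol⁻¹] = kg·m²·s⁻²·K⁻¹.
Each option:
  A. [specific entropy] = m²·s⁻²·K⁻¹
  B. kg·m²·s⁻³·A⁻¹
  C. kg·m²·s⁻²·K⁻¹  ← same
Only C. matches kg·m²·s⁻²·K⁻¹.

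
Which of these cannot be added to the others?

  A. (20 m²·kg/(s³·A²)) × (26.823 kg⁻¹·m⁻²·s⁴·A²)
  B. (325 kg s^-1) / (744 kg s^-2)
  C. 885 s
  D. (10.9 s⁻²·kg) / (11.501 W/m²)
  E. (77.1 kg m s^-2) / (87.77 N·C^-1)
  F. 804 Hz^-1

E.

Dimensions:
  A. [kg·m²·s⁻³·A⁻²] · [kg⁻¹·m⁻²·s⁴·A²] = s
  B. [kg·s⁻¹] / [kg·s⁻²] = s
  C. s
  D. [kg·s⁻²] / [kg·s⁻³] = s
  E. [kg·m·s⁻²] / [kg·m·s⁻³·A⁻¹] = s·A
  F. Hz⁻¹ = (s⁻¹)⁻¹ = s
All reduce to s except E., which is s·A.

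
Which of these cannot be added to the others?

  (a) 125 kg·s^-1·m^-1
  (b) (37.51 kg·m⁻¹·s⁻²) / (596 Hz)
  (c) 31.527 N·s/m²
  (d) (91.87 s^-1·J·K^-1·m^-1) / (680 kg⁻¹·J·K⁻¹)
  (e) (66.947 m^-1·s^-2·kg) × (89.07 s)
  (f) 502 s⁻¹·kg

In SI base units:
  (a) kg·m⁻¹·s⁻¹
  (b) [kg·m⁻¹·s⁻²] / [s⁻¹] = kg·m⁻¹·s⁻¹
  (c) N·s·m⁻² = kg·m·s⁻²·s·m⁻² = kg·m⁻¹·s⁻¹
  (d) [kg·m·s⁻³·K⁻¹] / [m²·s⁻²·K⁻¹] = kg·m⁻¹·s⁻¹
  (e) [kg·m⁻¹·s⁻²] · [s] = kg·m⁻¹·s⁻¹
  (f) kg·s⁻¹
All reduce to kg·m⁻¹·s⁻¹ except (f), which is kg·s⁻¹.

(f)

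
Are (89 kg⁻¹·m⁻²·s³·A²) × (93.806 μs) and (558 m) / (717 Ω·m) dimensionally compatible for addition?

Expand each in SI base units:
  (89 kg⁻¹·m⁻²·s³·A²) × (93.806 μs):  [kg⁻¹·m⁻²·s³·A²] · [s] = kg⁻¹·m⁻²·s⁴·A²
  (558 m) / (717 Ω·m):  [m] / [kg·m³·s⁻³·A⁻²] = kg⁻¹·m⁻²·s³·A²
kg⁻¹·m⁻²·s⁴·A² ≠ kg⁻¹·m⁻²·s³·A², so they cannot be added.

No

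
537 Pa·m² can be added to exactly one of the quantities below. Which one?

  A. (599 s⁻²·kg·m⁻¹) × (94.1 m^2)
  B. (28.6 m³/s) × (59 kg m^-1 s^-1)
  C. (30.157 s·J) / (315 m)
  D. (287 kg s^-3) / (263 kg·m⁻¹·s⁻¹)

A.

Reference: Pa·m² = N·m⁻²·m² = kg·m·s⁻².
Each option:
  A. [kg·m⁻¹·s⁻²] · [m²] = kg·m·s⁻²  ← same
  B. [m³·s⁻¹] · [kg·m⁻¹·s⁻¹] = kg·m²·s⁻²
  C. [kg·m²·s⁻¹] / [m] = kg·m·s⁻¹
  D. [kg·s⁻³] / [kg·m⁻¹·s⁻¹] = m·s⁻²
Only A. matches kg·m·s⁻².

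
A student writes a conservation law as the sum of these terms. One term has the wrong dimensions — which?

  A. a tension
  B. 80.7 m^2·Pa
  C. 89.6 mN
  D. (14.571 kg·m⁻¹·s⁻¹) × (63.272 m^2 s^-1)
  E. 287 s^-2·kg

Reduce each to base SI dimensions:
  A. [tension] = kg·m·s⁻²
  B. Pa·m² = N·m⁻²·m² = kg·m·s⁻²
  C. N = kg·m·s⁻²
  D. [kg·m⁻¹·s⁻¹] · [m²·s⁻¹] = kg·m·s⁻²
  E. kg·s⁻²
All reduce to kg·m·s⁻² except E., which is kg·s⁻².

E.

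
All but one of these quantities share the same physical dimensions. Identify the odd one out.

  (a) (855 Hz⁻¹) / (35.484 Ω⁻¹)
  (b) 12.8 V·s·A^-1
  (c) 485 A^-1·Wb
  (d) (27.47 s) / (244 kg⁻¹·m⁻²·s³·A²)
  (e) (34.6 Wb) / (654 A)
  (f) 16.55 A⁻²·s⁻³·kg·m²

Dimensions:
  (a) [s] / [kg⁻¹·m⁻²·s³·A²] = kg·m²·s⁻²·A⁻²
  (b) V·s·A⁻¹ = J·C⁻¹·s·A⁻¹ = kg·m²·s⁻²·A⁻²
  (c) Wb·A⁻¹ = V·s·A⁻¹ = kg·m²·s⁻²·A⁻²
  (d) [s] / [kg⁻¹·m⁻²·s³·A²] = kg·m²·s⁻²·A⁻²
  (e) [kg·m²·s⁻²·A⁻¹] / [A] = kg·m²·s⁻²·A⁻²
  (f) kg·m²·s⁻³·A⁻²
All reduce to kg·m²·s⁻²·A⁻² except (f), which is kg·m²·s⁻³·A⁻².

(f)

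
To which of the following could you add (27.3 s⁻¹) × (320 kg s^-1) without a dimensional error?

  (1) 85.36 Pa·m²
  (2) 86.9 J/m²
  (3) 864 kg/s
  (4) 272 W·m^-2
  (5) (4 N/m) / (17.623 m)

(2)

Reference: [s⁻¹] · [kg·s⁻¹] = kg·s⁻².
Each option:
  (1) Pa·m² = N·m⁻²·m² = kg·m·s⁻²
  (2) J·m⁻² = N·m·m⁻² = kg·s⁻²  ← same
  (3) kg·s⁻¹
  (4) W·m⁻² = J·s⁻¹·m⁻² = kg·s⁻³
  (5) [kg·s⁻²] / [m] = kg·m⁻¹·s⁻²
Only (2) matches kg·s⁻².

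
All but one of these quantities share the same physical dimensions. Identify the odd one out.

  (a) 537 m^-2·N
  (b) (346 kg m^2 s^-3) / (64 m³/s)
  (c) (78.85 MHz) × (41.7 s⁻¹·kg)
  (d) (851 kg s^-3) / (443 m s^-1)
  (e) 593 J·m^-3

(c)

In SI base units:
  (a) N·m⁻² = kg·m·s⁻²·m⁻² = kg·m⁻¹·s⁻²
  (b) [kg·m²·s⁻³] / [m³·s⁻¹] = kg·m⁻¹·s⁻²
  (c) [s⁻¹] · [kg·s⁻¹] = kg·s⁻²
  (d) [kg·s⁻³] / [m·s⁻¹] = kg·m⁻¹·s⁻²
  (e) J·m⁻³ = N·m·m⁻³ = kg·m⁻¹·s⁻²
All reduce to kg·m⁻¹·s⁻² except (c), which is kg·s⁻².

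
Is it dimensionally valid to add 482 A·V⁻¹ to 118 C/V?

No

Expand each in SI base units:
  482 A·V⁻¹:  A·V⁻¹ = A·(J·C⁻¹)⁻¹ = kg⁻¹·m⁻²·s³·A²
  118 C/V:  C·V⁻¹ = s·A·(J·C⁻¹)⁻¹ = kg⁻¹·m⁻²·s⁴·A²
kg⁻¹·m⁻²·s³·A² ≠ kg⁻¹·m⁻²·s⁴·A², so they cannot be added.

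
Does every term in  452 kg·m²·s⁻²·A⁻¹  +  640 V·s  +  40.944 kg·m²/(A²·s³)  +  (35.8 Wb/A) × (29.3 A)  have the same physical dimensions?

In SI base units:
  452 kg·m²·s⁻²·A⁻¹:  kg·m²·s⁻²·A⁻¹
  640 V·s:  V·s = J·C⁻¹·s = kg·m²·s⁻²·A⁻¹
  40.944 kg·m²/(A²·s³):  kg·m²·s⁻³·A⁻²
  (35.8 Wb/A) × (29.3 A):  [kg·m²·s⁻²·A⁻²] · [A] = kg·m²·s⁻²·A⁻¹
The terms do not share a single dimension (kg·m²·s⁻²·A⁻¹ vs kg·m²·s⁻³·A⁻²).

No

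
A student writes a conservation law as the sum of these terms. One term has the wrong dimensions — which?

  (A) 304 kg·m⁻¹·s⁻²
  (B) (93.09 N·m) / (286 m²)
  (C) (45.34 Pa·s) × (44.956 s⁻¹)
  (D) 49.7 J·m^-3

(B)

Reduce each to base SI dimensions:
  (A) kg·m⁻¹·s⁻²
  (B) [kg·m²·s⁻²] / [m²] = kg·s⁻²
  (C) [kg·m⁻¹·s⁻¹] · [s⁻¹] = kg·m⁻¹·s⁻²
  (D) J·m⁻³ = N·m·m⁻³ = kg·m⁻¹·s⁻²
All reduce to kg·m⁻¹·s⁻² except (B), which is kg·s⁻².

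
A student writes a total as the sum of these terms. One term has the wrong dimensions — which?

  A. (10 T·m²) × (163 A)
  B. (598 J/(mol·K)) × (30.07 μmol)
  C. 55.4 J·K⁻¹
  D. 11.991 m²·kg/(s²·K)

Reduce each to base SI dimensions:
  A. [kg·m²·s⁻²·A⁻¹] · [A] = kg·m²·s⁻²
  B. [kg·m²·s⁻²·K⁻¹·mol⁻¹] · [mol] = kg·m²·s⁻²·K⁻¹
  C. J·K⁻¹ = N·m·K⁻¹ = kg·m²·s⁻²·K⁻¹
  D. kg·m²·s⁻²·K⁻¹
All reduce to kg·m²·s⁻²·K⁻¹ except A., which is kg·m²·s⁻².

A.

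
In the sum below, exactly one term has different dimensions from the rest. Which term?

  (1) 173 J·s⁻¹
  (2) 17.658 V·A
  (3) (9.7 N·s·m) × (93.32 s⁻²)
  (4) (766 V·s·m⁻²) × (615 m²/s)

Dimensions:
  (1) J·s⁻¹ = N·m·s⁻¹ = kg·m²·s⁻³
  (2) V·A = J·C⁻¹·A = kg·m²·s⁻³
  (3) [kg·m²·s⁻¹] · [s⁻²] = kg·m²·s⁻³
  (4) [kg·s⁻²·A⁻¹] · [m²·s⁻¹] = kg·m²·s⁻³·A⁻¹
All reduce to kg·m²·s⁻³ except (4), which is kg·m²·s⁻³·A⁻¹.

(4)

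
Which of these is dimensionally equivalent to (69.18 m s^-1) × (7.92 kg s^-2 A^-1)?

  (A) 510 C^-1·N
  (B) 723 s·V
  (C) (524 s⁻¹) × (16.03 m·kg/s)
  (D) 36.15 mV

Reference: [m·s⁻¹] · [kg·s⁻²·A⁻¹] = kg·m·s⁻³·A⁻¹.
Each option:
  (A) N·C⁻¹ = kg·m·s⁻²·(s·A)⁻¹ = kg·m·s⁻³·A⁻¹  ← same
  (B) V·s = J·C⁻¹·s = kg·m²·s⁻²·A⁻¹
  (C) [s⁻¹] · [kg·m·s⁻¹] = kg·m·s⁻²
  (D) V = J·C⁻¹ = kg·m²·s⁻³·A⁻¹
Only (A) matches kg·m·s⁻³·A⁻¹.

(A)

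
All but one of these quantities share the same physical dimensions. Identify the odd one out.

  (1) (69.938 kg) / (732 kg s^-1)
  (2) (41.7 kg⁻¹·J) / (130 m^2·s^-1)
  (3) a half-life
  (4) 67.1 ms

In SI base units:
  (1) [kg] / [kg·s⁻¹] = s
  (2) [m²·s⁻²] / [m²·s⁻¹] = s⁻¹
  (3) [half-life] = s
  (4) s
All reduce to s except (2), which is s⁻¹.

(2)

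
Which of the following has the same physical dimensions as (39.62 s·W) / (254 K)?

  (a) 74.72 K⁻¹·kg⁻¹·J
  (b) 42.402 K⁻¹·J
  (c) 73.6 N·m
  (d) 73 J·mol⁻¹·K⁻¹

(b)

Reference: [kg·m²·s⁻²] / [K] = kg·m²·s⁻²·K⁻¹.
Each option:
  (a) J·kg⁻¹·K⁻¹ = N·m·kg⁻¹·K⁻¹ = m²·s⁻²·K⁻¹
  (b) J·K⁻¹ = N·m·K⁻¹ = kg·m²·s⁻²·K⁻¹  ← same
  (c) N·m = kg·m·s⁻²·m = kg·m²·s⁻²
  (d) J·mol⁻¹·K⁻¹ = N·m·mol⁻¹·K⁻¹ = kg·m²·s⁻²·K⁻¹·mol⁻¹
Only (b) matches kg·m²·s⁻²·K⁻¹.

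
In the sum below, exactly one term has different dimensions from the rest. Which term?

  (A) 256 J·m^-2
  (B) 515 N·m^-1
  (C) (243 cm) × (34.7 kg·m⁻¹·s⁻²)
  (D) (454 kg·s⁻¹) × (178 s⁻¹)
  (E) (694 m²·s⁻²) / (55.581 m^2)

(E)

Expand each in SI base units:
  (A) J·m⁻² = N·m·m⁻² = kg·s⁻²
  (B) N·m⁻¹ = kg·m·s⁻²·m⁻¹ = kg·s⁻²
  (C) [m] · [kg·m⁻¹·s⁻²] = kg·s⁻²
  (D) [kg·s⁻¹] · [s⁻¹] = kg·s⁻²
  (E) [m²·s⁻²] / [m²] = s⁻²
All reduce to kg·s⁻² except (E), which is s⁻².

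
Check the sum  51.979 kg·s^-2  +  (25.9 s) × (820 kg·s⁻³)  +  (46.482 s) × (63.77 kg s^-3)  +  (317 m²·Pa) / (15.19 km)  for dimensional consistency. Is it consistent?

In SI base units:
  51.979 kg·s^-2:  kg·s⁻²
  (25.9 s) × (820 kg·s⁻³):  [s] · [kg·s⁻³] = kg·s⁻²
  (46.482 s) × (63.77 kg s^-3):  [s] · [kg·s⁻³] = kg·s⁻²
  (317 m²·Pa) / (15.19 km):  [kg·m·s⁻²] / [m] = kg·s⁻²
Every term reduces to kg·s⁻².

Yes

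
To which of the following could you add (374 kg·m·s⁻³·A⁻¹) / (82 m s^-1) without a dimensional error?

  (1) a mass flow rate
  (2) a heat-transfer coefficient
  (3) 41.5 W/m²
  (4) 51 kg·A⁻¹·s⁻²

Reference: [kg·m·s⁻³·A⁻¹] / [m·s⁻¹] = kg·s⁻²·A⁻¹.
Each option:
  (1) [mass flow rate] = kg·s⁻¹
  (2) [heat-transfer coefficient] = kg·s⁻³·K⁻¹
  (3) W·m⁻² = J·s⁻¹·m⁻² = kg·s⁻³
  (4) kg·s⁻²·A⁻¹  ← same
Only (4) matches kg·s⁻²·A⁻¹.

(4)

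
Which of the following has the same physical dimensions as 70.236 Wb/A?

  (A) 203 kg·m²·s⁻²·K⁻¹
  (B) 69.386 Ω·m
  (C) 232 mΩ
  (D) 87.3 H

Reference: Wb·A⁻¹ = V·s·A⁻¹ = kg·m²·s⁻²·A⁻².
Each option:
  (A) kg·m²·s⁻²·K⁻¹
  (B) Ω·m = V·A⁻¹·m = kg·m³·s⁻³·A⁻²
  (C) Ω = V·A⁻¹ = kg·m²·s⁻³·A⁻²
  (D) H = V·s·A⁻¹ = kg·m²·s⁻²·A⁻²  ← same
Only (D) matches kg·m²·s⁻²·A⁻².

(D)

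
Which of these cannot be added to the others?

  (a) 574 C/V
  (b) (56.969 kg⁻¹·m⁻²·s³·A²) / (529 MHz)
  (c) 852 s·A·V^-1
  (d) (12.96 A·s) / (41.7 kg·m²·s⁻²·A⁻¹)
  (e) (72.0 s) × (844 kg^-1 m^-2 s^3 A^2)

(d)

In SI base units:
  (a) C·V⁻¹ = s·A·(J·C⁻¹)⁻¹ = kg⁻¹·m⁻²·s⁴·A²
  (b) [kg⁻¹·m⁻²·s³·A²] / [s⁻¹] = kg⁻¹·m⁻²·s⁴·A²
  (c) A·s·V⁻¹ = A·s·(J·C⁻¹)⁻¹ = kg⁻¹·m⁻²·s⁴·A²
  (d) [s·A] / [kg·m²·s⁻²·A⁻¹] = kg⁻¹·m⁻²·s³·A²
  (e) [s] · [kg⁻¹·m⁻²·s³·A²] = kg⁻¹·m⁻²·s⁴·A²
All reduce to kg⁻¹·m⁻²·s⁴·A² except (d), which is kg⁻¹·m⁻²·s³·A².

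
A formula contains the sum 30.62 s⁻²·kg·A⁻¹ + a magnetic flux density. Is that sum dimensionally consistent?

Expand each in SI base units:
  30.62 s⁻²·kg·A⁻¹:  kg·s⁻²·A⁻¹
  a magnetic flux density:  [magnetic flux density] = kg·s⁻²·A⁻¹
Both are kg·s⁻²·A⁻¹, so they have the same dimensions and can be added.

Yes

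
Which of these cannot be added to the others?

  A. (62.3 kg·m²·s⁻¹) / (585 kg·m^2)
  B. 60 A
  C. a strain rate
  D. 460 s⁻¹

B.

Expand each in SI base units:
  A. [kg·m²·s⁻¹] / [kg·m²] = s⁻¹
  B. A
  C. [strain rate] = s⁻¹
  D. s⁻¹
All reduce to s⁻¹ except B., which is A.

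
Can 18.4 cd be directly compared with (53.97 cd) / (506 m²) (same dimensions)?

Reduce each to base SI dimensions:
  18.4 cd:  cd
  (53.97 cd) / (506 m²):  [cd] / [m²] = m⁻²·cd
cd ≠ m⁻²·cd, so they cannot be added.

No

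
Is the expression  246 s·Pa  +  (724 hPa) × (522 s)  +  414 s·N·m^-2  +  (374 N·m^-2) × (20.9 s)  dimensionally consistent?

Dimensions:
  246 s·Pa:  Pa·s = N·m⁻²·s = kg·m⁻¹·s⁻¹
  (724 hPa) × (522 s):  [kg·m⁻¹·s⁻²] · [s] = kg·m⁻¹·s⁻¹
  414 s·N·m^-2:  N·s·m⁻² = kg·m·s⁻²·s·m⁻² = kg·m⁻¹·s⁻¹
  (374 N·m^-2) × (20.9 s):  [kg·m⁻¹·s⁻²] · [s] = kg·m⁻¹·s⁻¹
Every term reduces to kg·m⁻¹·s⁻¹.

Yes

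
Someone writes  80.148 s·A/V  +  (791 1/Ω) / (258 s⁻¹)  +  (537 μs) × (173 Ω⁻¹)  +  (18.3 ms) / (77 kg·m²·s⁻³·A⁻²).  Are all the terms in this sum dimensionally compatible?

Yes

Reduce each to base SI dimensions:
  80.148 s·A/V:  A·s·V⁻¹ = A·s·(J·C⁻¹)⁻¹ = kg⁻¹·m⁻²·s⁴·A²
  (791 1/Ω) / (258 s⁻¹):  [kg⁻¹·m⁻²·s³·A²] / [s⁻¹] = kg⁻¹·m⁻²·s⁴·A²
  (537 μs) × (173 Ω⁻¹):  [s] · [kg⁻¹·m⁻²·s³·A²] = kg⁻¹·m⁻²·s⁴·A²
  (18.3 ms) / (77 kg·m²·s⁻³·A⁻²):  [s] / [kg·m²·s⁻³·A⁻²] = kg⁻¹·m⁻²·s⁴·A²
Every term reduces to kg⁻¹·m⁻²·s⁴·A².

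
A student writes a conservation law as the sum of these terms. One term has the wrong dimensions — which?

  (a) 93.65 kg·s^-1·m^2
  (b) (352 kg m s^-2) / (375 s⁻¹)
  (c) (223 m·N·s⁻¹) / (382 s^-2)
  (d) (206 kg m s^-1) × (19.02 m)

(b)

Expand each in SI base units:
  (a) kg·m²·s⁻¹
  (b) [kg·m·s⁻²] / [s⁻¹] = kg·m·s⁻¹
  (c) [kg·m²·s⁻³] / [s⁻²] = kg·m²·s⁻¹
  (d) [kg·m·s⁻¹] · [m] = kg·m²·s⁻¹
All reduce to kg·m²·s⁻¹ except (b), which is kg·m·s⁻¹.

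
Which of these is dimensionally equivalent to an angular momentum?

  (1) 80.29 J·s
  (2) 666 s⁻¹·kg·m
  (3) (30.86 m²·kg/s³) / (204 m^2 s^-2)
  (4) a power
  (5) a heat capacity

Reference: [angular momentum] = kg·m²·s⁻¹.
Each option:
  (1) J·s = N·m·s = kg·m²·s⁻¹  ← same
  (2) kg·m·s⁻¹
  (3) [kg·m²·s⁻³] / [m²·s⁻²] = kg·s⁻¹
  (4) [power] = kg·m²·s⁻³
  (5) [heat capacity] = kg·m²·s⁻²·K⁻¹
Only (1) matches kg·m²·s⁻¹.

(1)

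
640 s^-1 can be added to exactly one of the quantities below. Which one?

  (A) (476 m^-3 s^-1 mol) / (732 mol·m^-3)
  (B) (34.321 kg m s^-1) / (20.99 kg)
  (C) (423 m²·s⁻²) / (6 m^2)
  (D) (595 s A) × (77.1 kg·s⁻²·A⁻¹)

Reference: s⁻¹.
Each option:
  (A) [m⁻³·s⁻¹·mol] / [m⁻³·mol] = s⁻¹  ← same
  (B) [kg·m·s⁻¹] / [kg] = m·s⁻¹
  (C) [m²·s⁻²] / [m²] = s⁻²
  (D) [s·A] · [kg·s⁻²·A⁻¹] = kg·s⁻¹
Only (A) matches s⁻¹.

(A)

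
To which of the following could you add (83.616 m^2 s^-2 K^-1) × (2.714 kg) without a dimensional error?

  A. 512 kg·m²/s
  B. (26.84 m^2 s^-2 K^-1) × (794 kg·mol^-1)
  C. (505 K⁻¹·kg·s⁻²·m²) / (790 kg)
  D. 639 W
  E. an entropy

E.

Reference: [m²·s⁻²·K⁻¹] · [kg] = kg·m²·s⁻²·K⁻¹.
Each option:
  A. kg·m²·s⁻¹
  B. [m²·s⁻²·K⁻¹] · [kg·mol⁻¹] = kg·m²·s⁻²·K⁻¹·mol⁻¹
  C. [kg·m²·s⁻²·K⁻¹] / [kg] = m²·s⁻²·K⁻¹
  D. W = J·s⁻¹ = kg·m²·s⁻³
  E. [entropy] = kg·m²·s⁻²·K⁻¹  ← same
Only E. matches kg·m²·s⁻²·K⁻¹.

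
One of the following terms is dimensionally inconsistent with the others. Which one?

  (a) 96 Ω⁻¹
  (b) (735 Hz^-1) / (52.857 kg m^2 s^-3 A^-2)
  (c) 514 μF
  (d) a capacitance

(a)

Work out the base dimensions of each:
  (a) Ω⁻¹ = (V·A⁻¹)⁻¹ = kg⁻¹·m⁻²·s³·A²
  (b) [s] / [kg·m²·s⁻³·A⁻²] = kg⁻¹·m⁻²·s⁴·A²
  (c) F = C·V⁻¹ = kg⁻¹·m⁻²·s⁴·A²
  (d) [capacitance] = kg⁻¹·m⁻²·s⁴·A²
All reduce to kg⁻¹·m⁻²·s⁴·A² except (a), which is kg⁻¹·m⁻²·s³·A².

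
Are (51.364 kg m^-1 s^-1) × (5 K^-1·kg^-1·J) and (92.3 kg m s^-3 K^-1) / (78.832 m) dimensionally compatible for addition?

Dimensions:
  (51.364 kg m^-1 s^-1) × (5 K^-1·kg^-1·J):  [kg·m⁻¹·s⁻¹] · [m²·s⁻²·K⁻¹] = kg·m·s⁻³·K⁻¹
  (92.3 kg m s^-3 K^-1) / (78.832 m):  [kg·m·s⁻³·K⁻¹] / [m] = kg·s⁻³·K⁻¹
kg·m·s⁻³·K⁻¹ ≠ kg·s⁻³·K⁻¹, so they cannot be added.

No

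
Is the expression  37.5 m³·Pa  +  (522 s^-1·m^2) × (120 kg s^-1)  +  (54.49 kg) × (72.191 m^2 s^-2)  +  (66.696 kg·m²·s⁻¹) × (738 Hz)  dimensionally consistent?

Reduce each to base SI dimensions:
  37.5 m³·Pa:  Pa·m³ = N·m⁻²·m³ = kg·m²·s⁻²
  (522 s^-1·m^2) × (120 kg s^-1):  [m²·s⁻¹] · [kg·s⁻¹] = kg·m²·s⁻²
  (54.49 kg) × (72.191 m^2 s^-2):  [kg] · [m²·s⁻²] = kg·m²·s⁻²
  (66.696 kg·m²·s⁻¹) × (738 Hz):  [kg·m²·s⁻¹] · [s⁻¹] = kg·m²·s⁻²
Every term reduces to kg·m²·s⁻².

Yes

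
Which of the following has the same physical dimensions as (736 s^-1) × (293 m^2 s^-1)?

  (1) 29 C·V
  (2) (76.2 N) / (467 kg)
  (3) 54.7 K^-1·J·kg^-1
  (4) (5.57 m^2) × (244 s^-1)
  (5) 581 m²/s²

(5)

Reference: [s⁻¹] · [m²·s⁻¹] = m²·s⁻².
Each option:
  (1) C·V = s·A·J·C⁻¹ = kg·m²·s⁻²
  (2) [kg·m·s⁻²] / [kg] = m·s⁻²
  (3) J·kg⁻¹·K⁻¹ = N·m·kg⁻¹·K⁻¹ = m²·s⁻²·K⁻¹
  (4) [m²] · [s⁻¹] = m²·s⁻¹
  (5) m²·s⁻²  ← same
Only (5) matches m²·s⁻².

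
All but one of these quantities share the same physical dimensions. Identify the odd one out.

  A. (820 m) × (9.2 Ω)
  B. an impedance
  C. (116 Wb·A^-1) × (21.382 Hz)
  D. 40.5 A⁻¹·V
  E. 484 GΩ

Work out the base dimensions of each:
  A. [m] · [kg·m²·s⁻³·A⁻²] = kg·m³·s⁻³·A⁻²
  B. [impedance] = kg·m²·s⁻³·A⁻²
  C. [kg·m²·s⁻²·A⁻²] · [s⁻¹] = kg·m²·s⁻³·A⁻²
  D. V·A⁻¹ = J·C⁻¹·A⁻¹ = kg·m²·s⁻³·A⁻²
  E. Ω = V·A⁻¹ = kg·m²·s⁻³·A⁻²
All reduce to kg·m²·s⁻³·A⁻² except A., which is kg·m³·s⁻³·A⁻².

A.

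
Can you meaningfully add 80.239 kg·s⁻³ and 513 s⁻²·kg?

No

Dimensions:
  80.239 kg·s⁻³:  kg·s⁻³
  513 s⁻²·kg:  kg·s⁻²
kg·s⁻³ ≠ kg·s⁻², so they cannot be added.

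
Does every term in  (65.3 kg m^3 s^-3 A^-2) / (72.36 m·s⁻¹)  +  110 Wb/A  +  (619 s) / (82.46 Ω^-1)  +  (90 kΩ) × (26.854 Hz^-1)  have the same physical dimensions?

Expand each in SI base units:
  (65.3 kg m^3 s^-3 A^-2) / (72.36 m·s⁻¹):  [kg·m³·s⁻³·A⁻²] / [m·s⁻¹] = kg·m²·s⁻²·A⁻²
  110 Wb/A:  Wb·A⁻¹ = V·s·A⁻¹ = kg·m²·s⁻²·A⁻²
  (619 s) / (82.46 Ω^-1):  [s] / [kg⁻¹·m⁻²·s³·A²] = kg·m²·s⁻²·A⁻²
  (90 kΩ) × (26.854 Hz^-1):  [kg·m²·s⁻³·A⁻²] · [s] = kg·m²·s⁻²·A⁻²
Every term reduces to kg·m²·s⁻²·A⁻².

Yes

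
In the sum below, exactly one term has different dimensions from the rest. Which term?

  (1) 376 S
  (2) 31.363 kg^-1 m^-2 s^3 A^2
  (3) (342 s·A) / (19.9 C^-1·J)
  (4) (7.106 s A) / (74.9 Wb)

(3)

Expand each in SI base units:
  (1) S = Ω⁻¹ = kg⁻¹·m⁻²·s³·A²
  (2) kg⁻¹·m⁻²·s³·A²
  (3) [s·A] / [kg·m²·s⁻³·A⁻¹] = kg⁻¹·m⁻²·s⁴·A²
  (4) [s·A] / [kg·m²·s⁻²·A⁻¹] = kg⁻¹·m⁻²·s³·A²
All reduce to kg⁻¹·m⁻²·s³·A² except (3), which is kg⁻¹·m⁻²·s⁴·A².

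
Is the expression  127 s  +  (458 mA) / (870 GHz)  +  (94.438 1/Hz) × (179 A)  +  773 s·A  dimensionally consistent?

Expand each in SI base units:
  127 s:  s
  (458 mA) / (870 GHz):  [A] / [s⁻¹] = s·A
  (94.438 1/Hz) × (179 A):  [s] · [A] = s·A
  773 s·A:  A·s = s·A
The terms do not share a single dimension (s vs s·A).

No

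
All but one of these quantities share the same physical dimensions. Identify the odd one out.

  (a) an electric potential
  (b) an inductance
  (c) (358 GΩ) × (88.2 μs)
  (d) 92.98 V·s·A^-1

Work out the base dimensions of each:
  (a) [electric potential] = kg·m²·s⁻³·A⁻¹
  (b) [inductance] = kg·m²·s⁻²·A⁻²
  (c) [kg·m²·s⁻³·A⁻²] · [s] = kg·m²·s⁻²·A⁻²
  (d) V·s·A⁻¹ = J·C⁻¹·s·A⁻¹ = kg·m²·s⁻²·A⁻²
All reduce to kg·m²·s⁻²·A⁻² except (a), which is kg·m²·s⁻³·A⁻¹.

(a)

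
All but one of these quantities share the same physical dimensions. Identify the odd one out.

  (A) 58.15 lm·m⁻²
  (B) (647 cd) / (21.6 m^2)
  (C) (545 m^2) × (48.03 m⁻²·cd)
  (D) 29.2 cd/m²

(C)

Dimensions:
  (A) lm·m⁻² = cd·m⁻² = m⁻²·cd
  (B) [cd] / [m²] = m⁻²·cd
  (C) [m²] · [m⁻²·cd] = cd
  (D) cd·m⁻² = m⁻²·cd
All reduce to m⁻²·cd except (C), which is cd.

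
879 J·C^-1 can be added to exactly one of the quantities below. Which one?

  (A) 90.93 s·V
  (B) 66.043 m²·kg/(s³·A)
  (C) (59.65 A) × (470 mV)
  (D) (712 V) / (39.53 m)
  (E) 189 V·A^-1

(B)

Reference: J·C⁻¹ = N·m·(s·A)⁻¹ = kg·m²·s⁻³·A⁻¹.
Each option:
  (A) V·s = J·C⁻¹·s = kg·m²·s⁻²·A⁻¹
  (B) kg·m²·s⁻³·A⁻¹  ← same
  (C) [A] · [kg·m²·s⁻³·A⁻¹] = kg·m²·s⁻³
  (D) [kg·m²·s⁻³·A⁻¹] / [m] = kg·m·s⁻³·A⁻¹
  (E) V·A⁻¹ = J·C⁻¹·A⁻¹ = kg·m²·s⁻³·A⁻²
Only (B) matches kg·m²·s⁻³·A⁻¹.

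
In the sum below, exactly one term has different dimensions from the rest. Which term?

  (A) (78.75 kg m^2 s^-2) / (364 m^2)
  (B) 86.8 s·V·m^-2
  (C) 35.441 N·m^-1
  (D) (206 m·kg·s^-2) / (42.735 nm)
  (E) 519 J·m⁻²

Expand each in SI base units:
  (A) [kg·m²·s⁻²] / [m²] = kg·s⁻²
  (B) V·s·m⁻² = J·C⁻¹·s·m⁻² = kg·s⁻²·A⁻¹
  (C) N·m⁻¹ = kg·m·s⁻²·m⁻¹ = kg·s⁻²
  (D) [kg·m·s⁻²] / [m] = kg·s⁻²
  (E) J·m⁻² = N·m·m⁻² = kg·s⁻²
All reduce to kg·s⁻² except (B), which is kg·s⁻²·A⁻¹.

(B)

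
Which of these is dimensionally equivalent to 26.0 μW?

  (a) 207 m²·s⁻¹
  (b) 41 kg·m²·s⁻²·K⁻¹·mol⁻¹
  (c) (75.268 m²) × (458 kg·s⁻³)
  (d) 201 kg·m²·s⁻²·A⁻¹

(c)

Reference: W = J·s⁻¹ = kg·m²·s⁻³.
Each option:
  (a) m²·s⁻¹
  (b) kg·m²·s⁻²·K⁻¹·mol⁻¹
  (c) [m²] · [kg·s⁻³] = kg·m²·s⁻³  ← same
  (d) kg·m²·s⁻²·A⁻¹
Only (c) matches kg·m²·s⁻³.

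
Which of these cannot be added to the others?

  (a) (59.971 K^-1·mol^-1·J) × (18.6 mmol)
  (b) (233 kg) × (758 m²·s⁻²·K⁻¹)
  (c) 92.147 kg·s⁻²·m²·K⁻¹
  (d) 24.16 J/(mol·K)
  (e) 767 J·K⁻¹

Work out the base dimensions of each:
  (a) [kg·m²·s⁻²·K⁻¹·mol⁻¹] · [mol] = kg·m²·s⁻²·K⁻¹
  (b) [kg] · [m²·s⁻²·K⁻¹] = kg·m²·s⁻²·K⁻¹
  (c) kg·m²·s⁻²·K⁻¹
  (d) J·mol⁻¹·K⁻¹ = N·m·mol⁻¹·K⁻¹ = kg·m²·s⁻²·K⁻¹·mol⁻¹
  (e) J·K⁻¹ = N·m·K⁻¹ = kg·m²·s⁻²·K⁻¹
All reduce to kg·m²·s⁻²·K⁻¹ except (d), which is kg·m²·s⁻²·K⁻¹·mol⁻¹.

(d)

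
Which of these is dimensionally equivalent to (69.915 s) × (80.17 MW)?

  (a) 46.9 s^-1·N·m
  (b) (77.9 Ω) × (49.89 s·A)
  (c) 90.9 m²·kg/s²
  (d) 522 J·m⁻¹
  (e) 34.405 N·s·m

Reference: [s] · [kg·m²·s⁻³] = kg·m²·s⁻².
Each option:
  (a) N·m·s⁻¹ = kg·m·s⁻²·m·s⁻¹ = kg·m²·s⁻³
  (b) [kg·m²·s⁻³·A⁻²] · [s·A] = kg·m²·s⁻²·A⁻¹
  (c) kg·m²·s⁻²  ← same
  (d) J·m⁻¹ = N·m·m⁻¹ = kg·m·s⁻²
  (e) N·m·s = kg·m·s⁻²·m·s = kg·m²·s⁻¹
Only (c) matches kg·m²·s⁻².

(c)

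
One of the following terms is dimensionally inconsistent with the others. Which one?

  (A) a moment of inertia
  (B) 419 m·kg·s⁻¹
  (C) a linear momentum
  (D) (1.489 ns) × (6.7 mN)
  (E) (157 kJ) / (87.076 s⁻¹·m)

(A)

Work out the base dimensions of each:
  (A) [moment of inertia] = kg·m²
  (B) kg·m·s⁻¹
  (C) [linear momentum] = kg·m·s⁻¹
  (D) [s] · [kg·m·s⁻²] = kg·m·s⁻¹
  (E) [kg·m²·s⁻²] / [m·s⁻¹] = kg·m·s⁻¹
All reduce to kg·m·s⁻¹ except (A), which is kg·m².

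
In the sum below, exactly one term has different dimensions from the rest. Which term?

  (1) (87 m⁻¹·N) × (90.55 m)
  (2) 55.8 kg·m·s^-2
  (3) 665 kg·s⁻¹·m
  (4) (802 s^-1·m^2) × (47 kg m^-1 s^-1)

Expand each in SI base units:
  (1) [kg·s⁻²] · [m] = kg·m·s⁻²
  (2) kg·m·s⁻²
  (3) kg·m·s⁻¹
  (4) [m²·s⁻¹] · [kg·m⁻¹·s⁻¹] = kg·m·s⁻²
All reduce to kg·m·s⁻² except (3), which is kg·m·s⁻¹.

(3)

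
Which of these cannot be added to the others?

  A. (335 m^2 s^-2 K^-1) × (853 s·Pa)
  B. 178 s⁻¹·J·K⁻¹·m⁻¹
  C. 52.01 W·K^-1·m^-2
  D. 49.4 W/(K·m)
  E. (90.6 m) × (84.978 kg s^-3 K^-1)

C.

Work out the base dimensions of each:
  A. [m²·s⁻²·K⁻¹] · [kg·m⁻¹·s⁻¹] = kg·m·s⁻³·K⁻¹
  B. J·s⁻¹·m⁻¹·K⁻¹ = N·m·s⁻¹·m⁻¹·K⁻¹ = kg·m·s⁻³·K⁻¹
  C. W·m⁻²·K⁻¹ = J·s⁻¹·m⁻²·K⁻¹ = kg·s⁻³·K⁻¹
  D. W·m⁻¹·K⁻¹ = J·s⁻¹·m⁻¹·K⁻¹ = kg·m·s⁻³·K⁻¹
  E. [m] · [kg·s⁻³·K⁻¹] = kg·m·s⁻³·K⁻¹
All reduce to kg·m·s⁻³·K⁻¹ except C., which is kg·s⁻³·K⁻¹.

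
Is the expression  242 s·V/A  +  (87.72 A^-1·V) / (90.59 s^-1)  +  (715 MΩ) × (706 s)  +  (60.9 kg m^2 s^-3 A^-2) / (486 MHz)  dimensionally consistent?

Yes

Work out the base dimensions of each:
  242 s·V/A:  V·s·A⁻¹ = J·C⁻¹·s·A⁻¹ = kg·m²·s⁻²·A⁻²
  (87.72 A^-1·V) / (90.59 s^-1):  [kg·m²·s⁻³·A⁻²] / [s⁻¹] = kg·m²·s⁻²·A⁻²
  (715 MΩ) × (706 s):  [kg·m²·s⁻³·A⁻²] · [s] = kg·m²·s⁻²·A⁻²
  (60.9 kg m^2 s^-3 A^-2) / (486 MHz):  [kg·m²·s⁻³·A⁻²] / [s⁻¹] = kg·m²·s⁻²·A⁻²
Every term reduces to kg·m²·s⁻²·A⁻².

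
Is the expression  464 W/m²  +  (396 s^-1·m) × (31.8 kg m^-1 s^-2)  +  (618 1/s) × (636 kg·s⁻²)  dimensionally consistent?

Yes

Dimensions:
  464 W/m²:  W·m⁻² = J·s⁻¹·m⁻² = kg·s⁻³
  (396 s^-1·m) × (31.8 kg m^-1 s^-2):  [m·s⁻¹] · [kg·m⁻¹·s⁻²] = kg·s⁻³
  (618 1/s) × (636 kg·s⁻²):  [s⁻¹] · [kg·s⁻²] = kg·s⁻³
Every term reduces to kg·s⁻³.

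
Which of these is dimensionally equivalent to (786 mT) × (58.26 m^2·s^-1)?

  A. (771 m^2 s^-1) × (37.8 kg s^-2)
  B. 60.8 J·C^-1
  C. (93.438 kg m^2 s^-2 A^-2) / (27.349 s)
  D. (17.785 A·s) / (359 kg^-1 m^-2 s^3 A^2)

Reference: [kg·s⁻²·A⁻¹] · [m²·s⁻¹] = kg·m²·s⁻³·A⁻¹.
Each option:
  A. [m²·s⁻¹] · [kg·s⁻²] = kg·m²·s⁻³
  B. J·C⁻¹ = N·m·(s·A)⁻¹ = kg·m²·s⁻³·A⁻¹  ← same
  C. [kg·m²·s⁻²·A⁻²] / [s] = kg·m²·s⁻³·A⁻²
  D. [s·A] / [kg⁻¹·m⁻²·s³·A²] = kg·m²·s⁻²·A⁻¹
Only B. matches kg·m²·s⁻³·A⁻¹.

B.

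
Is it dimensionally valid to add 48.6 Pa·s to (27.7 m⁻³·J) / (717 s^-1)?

Yes

In SI base units:
  48.6 Pa·s:  Pa·s = N·m⁻²·s = kg·m⁻¹·s⁻¹
  (27.7 m⁻³·J) / (717 s^-1):  [kg·m⁻¹·s⁻²] / [s⁻¹] = kg·m⁻¹·s⁻¹
Both are kg·m⁻¹·s⁻¹, so they have the same dimensions and can be added.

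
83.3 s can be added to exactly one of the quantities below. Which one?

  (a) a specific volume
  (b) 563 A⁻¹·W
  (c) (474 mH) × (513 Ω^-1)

Reference: s.
Each option:
  (a) [specific volume] = kg⁻¹·m³
  (b) W·A⁻¹ = J·s⁻¹·A⁻¹ = kg·m²·s⁻³·A⁻¹
  (c) [kg·m²·s⁻²·A⁻²] · [kg⁻¹·m⁻²·s³·A²] = s  ← same
Only (c) matches s.

(c)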